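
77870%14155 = 7095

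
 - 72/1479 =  - 24/493  =  - 0.05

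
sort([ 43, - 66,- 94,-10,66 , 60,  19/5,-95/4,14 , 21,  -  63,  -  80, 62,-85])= [ - 94,  -  85,-80,-66,-63,  -  95/4,  -  10, 19/5, 14 , 21,43, 60,62, 66]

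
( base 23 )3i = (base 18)4f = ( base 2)1010111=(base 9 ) 106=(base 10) 87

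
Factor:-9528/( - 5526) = 1588/921 =2^2 * 3^(-1)*307^ ( - 1)*397^1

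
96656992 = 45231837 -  - 51425155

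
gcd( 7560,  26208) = 504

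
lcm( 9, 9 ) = 9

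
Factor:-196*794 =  - 2^3 *7^2*397^1  =  -155624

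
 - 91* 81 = - 7371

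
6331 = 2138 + 4193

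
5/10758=5/10758  =  0.00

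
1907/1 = 1907 = 1907.00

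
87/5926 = 87/5926 = 0.01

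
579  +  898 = 1477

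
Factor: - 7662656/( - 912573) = 2^6*3^( - 3)*67^1*73^ ( - 1 )*463^ (  -  1)*1787^1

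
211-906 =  - 695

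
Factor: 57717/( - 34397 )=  - 3^2*11^1*59^(-1) = - 99/59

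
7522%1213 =244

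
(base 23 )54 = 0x77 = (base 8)167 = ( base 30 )3T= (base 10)119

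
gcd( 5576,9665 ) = 1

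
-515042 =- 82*6281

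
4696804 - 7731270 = - 3034466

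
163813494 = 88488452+75325042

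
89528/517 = 89528/517 =173.17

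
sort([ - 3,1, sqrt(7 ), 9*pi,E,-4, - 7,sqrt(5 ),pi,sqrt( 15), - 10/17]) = [- 7, - 4, - 3, - 10/17,1, sqrt (5),sqrt( 7),  E, pi,sqrt( 15),  9*pi]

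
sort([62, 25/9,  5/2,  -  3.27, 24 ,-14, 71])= [ - 14,-3.27, 5/2,25/9, 24 , 62,71]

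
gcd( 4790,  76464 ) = 2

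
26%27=26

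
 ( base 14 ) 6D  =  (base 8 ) 141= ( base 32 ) 31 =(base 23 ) 45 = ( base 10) 97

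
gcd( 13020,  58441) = 1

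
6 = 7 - 1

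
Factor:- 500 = - 2^2*5^3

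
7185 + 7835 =15020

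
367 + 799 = 1166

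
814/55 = 74/5 = 14.80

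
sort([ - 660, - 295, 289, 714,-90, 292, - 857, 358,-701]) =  [ -857 ,-701,-660, - 295, - 90, 289, 292, 358,714]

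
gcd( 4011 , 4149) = 3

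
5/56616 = 5/56616= 0.00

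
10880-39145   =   - 28265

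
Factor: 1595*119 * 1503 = 3^2*5^1*7^1*11^1 *17^1*29^1  *  167^1 = 285276915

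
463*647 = 299561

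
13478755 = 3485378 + 9993377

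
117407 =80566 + 36841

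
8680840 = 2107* 4120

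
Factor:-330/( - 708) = 2^( - 1 )  *5^1*11^1*59^ ( - 1) = 55/118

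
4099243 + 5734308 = 9833551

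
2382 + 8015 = 10397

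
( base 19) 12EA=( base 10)7857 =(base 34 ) 6R3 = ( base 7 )31623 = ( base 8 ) 17261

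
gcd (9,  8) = 1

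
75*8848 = 663600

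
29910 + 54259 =84169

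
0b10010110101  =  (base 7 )3341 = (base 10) 1205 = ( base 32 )15l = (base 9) 1578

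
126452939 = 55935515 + 70517424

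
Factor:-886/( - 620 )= 443/310= 2^(-1 )*5^(-1) * 31^(-1 )*443^1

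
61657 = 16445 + 45212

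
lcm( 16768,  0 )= 0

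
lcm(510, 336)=28560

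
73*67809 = 4950057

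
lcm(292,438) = 876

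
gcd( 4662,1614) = 6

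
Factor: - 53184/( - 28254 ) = 32/17 = 2^5*17^( - 1 ) 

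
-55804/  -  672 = 1993/24 = 83.04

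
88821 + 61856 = 150677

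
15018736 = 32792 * 458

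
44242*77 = 3406634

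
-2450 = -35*70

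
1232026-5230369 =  -3998343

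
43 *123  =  5289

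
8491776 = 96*88456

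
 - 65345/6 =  - 10891 + 1/6= - 10890.83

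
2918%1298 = 322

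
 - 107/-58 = 107/58  =  1.84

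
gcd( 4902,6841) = 1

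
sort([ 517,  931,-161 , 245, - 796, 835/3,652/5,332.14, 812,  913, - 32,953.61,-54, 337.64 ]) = [ - 796,-161, - 54,-32, 652/5, 245, 835/3 , 332.14, 337.64, 517, 812, 913, 931, 953.61]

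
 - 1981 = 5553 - 7534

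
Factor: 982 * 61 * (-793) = - 47502286=-  2^1*13^1*61^2*491^1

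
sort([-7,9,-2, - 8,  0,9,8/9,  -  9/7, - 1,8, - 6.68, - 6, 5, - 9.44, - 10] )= [ - 10, - 9.44, - 8, - 7, - 6.68, - 6, - 2, - 9/7, - 1,0,8/9, 5,8,9,9 ] 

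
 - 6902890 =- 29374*235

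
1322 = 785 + 537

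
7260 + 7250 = 14510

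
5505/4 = 1376 + 1/4= 1376.25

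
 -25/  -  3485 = 5/697 = 0.01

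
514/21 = 24 + 10/21= 24.48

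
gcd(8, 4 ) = 4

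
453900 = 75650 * 6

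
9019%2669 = 1012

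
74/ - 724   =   - 37/362 = - 0.10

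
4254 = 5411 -1157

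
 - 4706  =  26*( - 181)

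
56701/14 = 56701/14  =  4050.07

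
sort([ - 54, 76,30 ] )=[ - 54,30, 76 ] 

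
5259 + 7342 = 12601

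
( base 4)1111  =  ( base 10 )85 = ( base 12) 71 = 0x55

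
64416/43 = 1498 + 2/43 = 1498.05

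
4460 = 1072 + 3388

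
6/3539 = 6/3539 = 0.00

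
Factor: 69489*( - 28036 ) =-2^2*3^2*7^1 *43^1 *163^1*1103^1 = - 1948193604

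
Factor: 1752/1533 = 8/7 = 2^3 *7^( - 1 ) 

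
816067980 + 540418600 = 1356486580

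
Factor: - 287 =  - 7^1* 41^1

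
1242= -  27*( - 46 )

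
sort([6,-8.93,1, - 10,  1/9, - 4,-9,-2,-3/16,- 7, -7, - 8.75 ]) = [  -  10, - 9, - 8.93,-8.75,-7,-7, - 4,-2 ,  -  3/16  ,  1/9, 1, 6]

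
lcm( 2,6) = 6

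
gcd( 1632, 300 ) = 12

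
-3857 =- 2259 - 1598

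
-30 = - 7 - 23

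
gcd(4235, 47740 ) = 385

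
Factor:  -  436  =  -2^2 *109^1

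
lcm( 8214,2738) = 8214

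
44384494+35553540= 79938034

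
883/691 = 883/691= 1.28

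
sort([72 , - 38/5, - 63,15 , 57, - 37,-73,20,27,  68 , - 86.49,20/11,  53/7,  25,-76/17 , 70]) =[ - 86.49,-73 , - 63, - 37, - 38/5, - 76/17,20/11,  53/7,15,20 , 25,27,  57 , 68 , 70,72 ] 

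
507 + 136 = 643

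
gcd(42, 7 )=7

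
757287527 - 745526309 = 11761218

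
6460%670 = 430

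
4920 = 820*6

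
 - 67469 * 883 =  - 59575127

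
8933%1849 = 1537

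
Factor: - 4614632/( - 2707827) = 2^3*3^(- 1 )*11^1*41^1  *607^(-1 )*1279^1*1487^(-1 )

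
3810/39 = 97 + 9/13 = 97.69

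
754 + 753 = 1507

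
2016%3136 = 2016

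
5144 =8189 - 3045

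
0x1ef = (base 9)610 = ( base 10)495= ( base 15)230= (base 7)1305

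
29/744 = 29/744= 0.04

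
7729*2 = 15458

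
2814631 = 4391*641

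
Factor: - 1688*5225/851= - 2^3*5^2*11^1*19^1*23^( - 1)*37^( - 1 )*211^1= - 8819800/851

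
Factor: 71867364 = 2^2 * 3^1 * 17^3 * 23^1*53^1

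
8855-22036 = -13181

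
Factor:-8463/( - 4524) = 2^(  -  2)*7^1*29^( - 1)*31^1 = 217/116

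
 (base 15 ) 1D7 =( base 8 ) 653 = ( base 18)15D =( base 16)1ab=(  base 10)427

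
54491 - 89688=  - 35197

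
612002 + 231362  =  843364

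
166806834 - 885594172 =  - 718787338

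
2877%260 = 17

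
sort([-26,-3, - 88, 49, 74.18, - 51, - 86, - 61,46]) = [ - 88,-86, - 61, - 51 , - 26, - 3,46, 49,74.18]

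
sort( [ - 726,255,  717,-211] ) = [ - 726, - 211,255 , 717 ]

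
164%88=76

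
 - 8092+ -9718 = -17810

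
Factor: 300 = 2^2*3^1 *5^2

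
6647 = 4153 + 2494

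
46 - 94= - 48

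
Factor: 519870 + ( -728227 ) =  - 208357=- 23^1*9059^1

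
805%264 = 13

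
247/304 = 13/16 = 0.81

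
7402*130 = 962260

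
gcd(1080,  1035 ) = 45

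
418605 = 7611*55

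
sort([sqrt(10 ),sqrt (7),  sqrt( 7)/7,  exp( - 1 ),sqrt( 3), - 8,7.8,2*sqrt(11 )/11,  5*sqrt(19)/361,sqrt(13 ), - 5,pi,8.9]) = [-8,-5, 5*sqrt( 19 )/361,exp(-1 ),sqrt( 7)/7 , 2*sqrt(11) /11,sqrt( 3), sqrt( 7 ), pi, sqrt(10), sqrt( 13 ),7.8,8.9 ]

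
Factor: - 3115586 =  - 2^1*29^1*53717^1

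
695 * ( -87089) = - 60526855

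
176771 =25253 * 7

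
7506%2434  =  204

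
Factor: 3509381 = 3509381^1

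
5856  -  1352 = 4504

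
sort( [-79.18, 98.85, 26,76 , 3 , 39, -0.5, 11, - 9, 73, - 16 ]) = [ - 79.18, - 16, - 9,-0.5,3, 11, 26,  39,73,76,98.85]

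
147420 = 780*189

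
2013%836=341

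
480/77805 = 32/5187 = 0.01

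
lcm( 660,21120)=21120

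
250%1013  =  250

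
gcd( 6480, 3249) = 9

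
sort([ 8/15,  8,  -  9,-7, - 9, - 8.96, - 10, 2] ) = [-10, -9, - 9, - 8.96, - 7 , 8/15,  2,8]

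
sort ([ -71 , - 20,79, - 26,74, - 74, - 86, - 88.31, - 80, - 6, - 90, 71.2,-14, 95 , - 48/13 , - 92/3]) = [ - 90, - 88.31 , -86, - 80,  -  74, - 71,-92/3, - 26, - 20, - 14, - 6, - 48/13,71.2,  74 , 79,95]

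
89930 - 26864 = 63066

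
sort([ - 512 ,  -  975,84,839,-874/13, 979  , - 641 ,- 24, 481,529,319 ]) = [ - 975, - 641, - 512, - 874/13, - 24, 84,319,481, 529, 839, 979 ] 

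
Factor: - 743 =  - 743^1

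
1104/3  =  368 = 368.00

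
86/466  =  43/233 =0.18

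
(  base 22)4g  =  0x68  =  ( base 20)54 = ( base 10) 104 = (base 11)95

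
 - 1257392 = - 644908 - 612484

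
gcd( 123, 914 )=1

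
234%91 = 52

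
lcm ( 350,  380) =13300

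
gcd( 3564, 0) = 3564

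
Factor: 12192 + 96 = 2^12*3^1 = 12288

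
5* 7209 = 36045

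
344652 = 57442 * 6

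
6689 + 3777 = 10466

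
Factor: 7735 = 5^1*7^1*13^1* 17^1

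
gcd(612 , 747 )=9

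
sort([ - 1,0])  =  [  -  1, 0]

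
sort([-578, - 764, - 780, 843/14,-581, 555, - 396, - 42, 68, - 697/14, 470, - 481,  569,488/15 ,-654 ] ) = [ - 780, - 764,  -  654, - 581, -578, - 481, - 396, - 697/14,  -  42,488/15,  843/14, 68 , 470, 555, 569]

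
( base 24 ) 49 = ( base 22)4H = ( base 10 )105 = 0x69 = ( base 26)41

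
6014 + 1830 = 7844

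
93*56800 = 5282400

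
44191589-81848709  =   - 37657120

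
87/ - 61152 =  - 1 + 20355/20384 = -0.00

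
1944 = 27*72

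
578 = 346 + 232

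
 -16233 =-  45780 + 29547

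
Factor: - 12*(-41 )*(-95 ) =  - 2^2*3^1*5^1*19^1*  41^1 = - 46740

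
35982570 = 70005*514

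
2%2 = 0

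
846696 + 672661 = 1519357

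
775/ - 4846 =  - 775/4846 = - 0.16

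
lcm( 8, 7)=56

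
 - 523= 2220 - 2743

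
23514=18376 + 5138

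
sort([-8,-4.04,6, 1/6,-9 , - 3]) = [  -  9, - 8,-4.04  , - 3 , 1/6 , 6]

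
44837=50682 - 5845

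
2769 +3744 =6513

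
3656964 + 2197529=5854493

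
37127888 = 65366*568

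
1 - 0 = 1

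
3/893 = 3/893 = 0.00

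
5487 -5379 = 108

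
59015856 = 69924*844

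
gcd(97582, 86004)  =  2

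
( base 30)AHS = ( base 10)9538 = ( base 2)10010101000010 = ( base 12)562A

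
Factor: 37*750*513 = 14235750  =  2^1*3^4*5^3*19^1*37^1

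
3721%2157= 1564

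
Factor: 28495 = 5^1 * 41^1*139^1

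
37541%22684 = 14857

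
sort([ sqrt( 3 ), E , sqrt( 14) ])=[ sqrt(3),  E,sqrt( 14)]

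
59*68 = 4012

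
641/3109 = 641/3109 = 0.21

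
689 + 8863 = 9552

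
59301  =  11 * 5391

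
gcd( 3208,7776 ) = 8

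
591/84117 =197/28039 = 0.01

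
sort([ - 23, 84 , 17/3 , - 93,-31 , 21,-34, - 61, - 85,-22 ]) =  [-93, - 85, - 61,-34,- 31 , - 23,-22,17/3,21,84 ]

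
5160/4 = 1290  =  1290.00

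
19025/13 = 1463+6/13= 1463.46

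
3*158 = 474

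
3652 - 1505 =2147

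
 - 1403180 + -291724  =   - 1694904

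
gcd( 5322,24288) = 6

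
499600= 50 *9992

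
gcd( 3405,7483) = 1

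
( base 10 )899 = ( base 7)2423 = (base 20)24j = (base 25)1ao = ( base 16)383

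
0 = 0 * 2599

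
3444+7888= 11332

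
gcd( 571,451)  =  1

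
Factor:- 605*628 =-2^2*5^1*11^2*157^1= - 379940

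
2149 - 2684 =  - 535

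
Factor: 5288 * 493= 2606984=2^3* 17^1*29^1*661^1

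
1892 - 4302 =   -  2410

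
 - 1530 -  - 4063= 2533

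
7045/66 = 106 + 49/66 = 106.74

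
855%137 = 33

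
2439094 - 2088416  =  350678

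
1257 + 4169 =5426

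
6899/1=6899  =  6899.00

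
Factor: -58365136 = - 2^4*127^1 * 28723^1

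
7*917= 6419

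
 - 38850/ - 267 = 145 + 45/89 = 145.51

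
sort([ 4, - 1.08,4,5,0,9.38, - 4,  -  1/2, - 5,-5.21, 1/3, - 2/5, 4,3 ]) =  [ - 5.21,-5, - 4,- 1.08, - 1/2, - 2/5, 0,  1/3 , 3, 4,4,4, 5,  9.38 ]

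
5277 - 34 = 5243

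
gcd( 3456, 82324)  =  4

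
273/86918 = 21/6686 = 0.00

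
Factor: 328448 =2^8*  1283^1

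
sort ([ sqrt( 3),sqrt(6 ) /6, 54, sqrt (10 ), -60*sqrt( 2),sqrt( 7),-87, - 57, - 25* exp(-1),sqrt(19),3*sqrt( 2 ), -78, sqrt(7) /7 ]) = [-87, - 60*sqrt (2 ), - 78,-57,-25*exp(  -  1), sqrt( 7)/7, sqrt( 6)/6,sqrt(3 ), sqrt( 7), sqrt( 10) , 3*sqrt( 2), sqrt( 19),54 ]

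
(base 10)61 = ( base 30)21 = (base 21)2j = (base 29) 23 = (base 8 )75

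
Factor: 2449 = 31^1*79^1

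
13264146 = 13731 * 966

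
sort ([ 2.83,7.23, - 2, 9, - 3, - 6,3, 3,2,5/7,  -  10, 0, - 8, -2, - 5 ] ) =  [ - 10,  -  8,  -  6, - 5, - 3, - 2  , - 2, 0, 5/7,2,2.83,3, 3,7.23, 9 ] 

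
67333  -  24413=42920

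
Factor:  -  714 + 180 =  - 2^1*3^1*89^1 = -534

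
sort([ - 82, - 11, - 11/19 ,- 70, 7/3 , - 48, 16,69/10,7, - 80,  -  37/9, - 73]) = [ - 82, - 80, - 73, - 70, - 48 , - 11,  -  37/9,-11/19 , 7/3,69/10,7,  16 ]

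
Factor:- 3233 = -53^1*61^1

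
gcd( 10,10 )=10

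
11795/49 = 1685/7=   240.71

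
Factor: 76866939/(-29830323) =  - 25622313/9943441= -3^1*19^(-1)*577^(-1 )*907^( - 1)*8540771^1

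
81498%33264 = 14970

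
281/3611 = 281/3611 = 0.08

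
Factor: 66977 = 66977^1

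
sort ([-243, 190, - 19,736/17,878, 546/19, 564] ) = [ - 243, - 19, 546/19,736/17, 190,  564, 878 ]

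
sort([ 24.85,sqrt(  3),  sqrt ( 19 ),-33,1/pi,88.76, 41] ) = [ - 33 , 1/pi,sqrt( 3 ), sqrt( 19), 24.85, 41, 88.76 ] 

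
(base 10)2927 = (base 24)51N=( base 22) 611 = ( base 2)101101101111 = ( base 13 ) 1442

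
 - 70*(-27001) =1890070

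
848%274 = 26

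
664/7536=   83/942 =0.09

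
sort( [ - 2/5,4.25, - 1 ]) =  [ - 1, - 2/5,4.25 ] 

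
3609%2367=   1242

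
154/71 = 154/71 = 2.17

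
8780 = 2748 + 6032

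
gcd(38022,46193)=1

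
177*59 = 10443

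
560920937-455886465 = 105034472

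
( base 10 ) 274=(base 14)158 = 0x112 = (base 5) 2044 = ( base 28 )9m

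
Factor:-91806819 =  - 3^1 * 13^1*193^1*12197^1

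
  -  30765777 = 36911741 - 67677518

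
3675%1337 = 1001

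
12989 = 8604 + 4385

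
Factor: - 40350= - 2^1*3^1*5^2*269^1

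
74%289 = 74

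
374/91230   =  187/45615 = 0.00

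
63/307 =63/307 = 0.21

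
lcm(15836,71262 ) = 142524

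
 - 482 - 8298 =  - 8780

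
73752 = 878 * 84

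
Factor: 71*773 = 71^1*773^1 = 54883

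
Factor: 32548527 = 3^3*11^1 * 29^1*3779^1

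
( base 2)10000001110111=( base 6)102251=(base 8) 20167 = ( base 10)8311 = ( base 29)9PH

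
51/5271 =17/1757=   0.01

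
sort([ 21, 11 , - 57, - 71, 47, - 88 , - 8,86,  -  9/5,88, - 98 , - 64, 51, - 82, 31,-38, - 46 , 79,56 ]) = [- 98,-88, - 82,-71, - 64,  -  57, - 46 ,  -  38, - 8, - 9/5,  11,21, 31, 47, 51, 56, 79 , 86, 88 ]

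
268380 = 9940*27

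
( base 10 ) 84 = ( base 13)66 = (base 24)3C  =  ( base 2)1010100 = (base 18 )4C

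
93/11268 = 31/3756 = 0.01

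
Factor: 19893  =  3^1*  19^1*349^1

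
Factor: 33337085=5^1*17^1*392201^1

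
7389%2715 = 1959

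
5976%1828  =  492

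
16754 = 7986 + 8768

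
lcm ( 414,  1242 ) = 1242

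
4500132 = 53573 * 84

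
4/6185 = 4/6185 = 0.00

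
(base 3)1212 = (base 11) 46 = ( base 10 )50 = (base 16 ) 32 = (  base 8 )62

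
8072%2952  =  2168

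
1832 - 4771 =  -2939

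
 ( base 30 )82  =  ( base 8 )362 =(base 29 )8A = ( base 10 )242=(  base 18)d8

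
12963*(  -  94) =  - 1218522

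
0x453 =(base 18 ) 379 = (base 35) VM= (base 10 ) 1107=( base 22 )267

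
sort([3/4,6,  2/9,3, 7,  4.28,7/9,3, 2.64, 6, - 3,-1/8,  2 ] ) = [ - 3, - 1/8,2/9, 3/4,7/9, 2,  2.64,3, 3, 4.28, 6,6, 7]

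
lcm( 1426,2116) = 65596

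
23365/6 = 23365/6 = 3894.17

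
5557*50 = 277850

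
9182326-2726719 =6455607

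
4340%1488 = 1364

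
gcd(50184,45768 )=24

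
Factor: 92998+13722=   106720 = 2^5*5^1* 23^1 * 29^1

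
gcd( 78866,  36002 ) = 94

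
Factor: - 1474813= -47^1*31379^1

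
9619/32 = 9619/32 = 300.59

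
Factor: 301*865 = 260365 =5^1*7^1*43^1*173^1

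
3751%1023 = 682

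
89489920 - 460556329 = -371066409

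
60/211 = 60/211 = 0.28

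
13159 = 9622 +3537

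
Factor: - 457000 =-2^3*5^3*457^1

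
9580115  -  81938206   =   - 72358091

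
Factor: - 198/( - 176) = 2^ ( - 3) * 3^2 = 9/8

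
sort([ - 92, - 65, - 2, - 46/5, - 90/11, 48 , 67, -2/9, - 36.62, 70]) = [ - 92, - 65 , -36.62,-46/5, - 90/11,-2, - 2/9,48,67,70] 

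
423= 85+338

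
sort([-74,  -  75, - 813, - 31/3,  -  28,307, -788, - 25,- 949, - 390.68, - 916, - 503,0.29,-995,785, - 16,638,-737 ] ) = [-995, - 949,-916,  -  813,- 788,- 737 , - 503,-390.68, - 75, - 74, - 28,-25,- 16, - 31/3,0.29, 307,638,785]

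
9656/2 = 4828  =  4828.00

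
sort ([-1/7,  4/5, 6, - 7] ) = [ - 7,  -  1/7, 4/5,  6 ]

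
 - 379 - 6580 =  - 6959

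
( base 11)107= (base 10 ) 128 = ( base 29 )4C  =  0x80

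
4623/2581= 4623/2581 = 1.79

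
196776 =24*8199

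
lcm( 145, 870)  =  870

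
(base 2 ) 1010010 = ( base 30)2m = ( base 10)82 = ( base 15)57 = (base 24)3A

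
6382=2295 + 4087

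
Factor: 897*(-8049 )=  - 3^2*13^1*23^1*2683^1 = -  7219953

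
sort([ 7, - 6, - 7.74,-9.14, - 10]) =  [-10,-9.14,-7.74, - 6, 7 ] 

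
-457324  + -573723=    - 1031047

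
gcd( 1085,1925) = 35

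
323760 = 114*2840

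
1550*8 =12400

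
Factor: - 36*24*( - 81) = 2^5*3^7 = 69984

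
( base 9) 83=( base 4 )1023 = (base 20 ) 3F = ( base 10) 75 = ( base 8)113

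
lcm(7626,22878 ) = 22878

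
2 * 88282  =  176564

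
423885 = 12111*35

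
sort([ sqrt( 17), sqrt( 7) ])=[ sqrt(7 ),  sqrt( 17) ]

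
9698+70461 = 80159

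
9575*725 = 6941875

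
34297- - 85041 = 119338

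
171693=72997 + 98696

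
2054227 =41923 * 49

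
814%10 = 4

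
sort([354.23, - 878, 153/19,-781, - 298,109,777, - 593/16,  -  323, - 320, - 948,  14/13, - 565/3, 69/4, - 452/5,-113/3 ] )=[ - 948, - 878, - 781, - 323, - 320,-298, -565/3,- 452/5 , - 113/3, - 593/16,  14/13, 153/19,69/4,  109,354.23, 777] 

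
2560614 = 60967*42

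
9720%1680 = 1320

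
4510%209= 121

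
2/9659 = 2/9659 = 0.00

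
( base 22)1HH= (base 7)2360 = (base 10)875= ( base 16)36b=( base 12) 60B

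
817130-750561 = 66569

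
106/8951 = 106/8951 = 0.01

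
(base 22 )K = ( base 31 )k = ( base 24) k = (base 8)24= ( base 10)20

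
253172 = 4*63293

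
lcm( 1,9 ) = 9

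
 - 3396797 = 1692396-5089193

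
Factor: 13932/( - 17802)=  - 18/23  =  - 2^1*3^2*23^( - 1)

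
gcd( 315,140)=35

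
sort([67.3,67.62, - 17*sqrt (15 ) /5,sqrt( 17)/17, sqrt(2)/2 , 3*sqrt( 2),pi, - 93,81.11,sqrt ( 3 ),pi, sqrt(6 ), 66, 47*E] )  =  [- 93, - 17*sqrt(15)/5,  sqrt( 17) /17,sqrt( 2)/2,  sqrt( 3), sqrt ( 6),pi,pi,3*sqrt( 2 ),  66,67.3,67.62,81.11,47*E ] 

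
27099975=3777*7175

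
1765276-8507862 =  - 6742586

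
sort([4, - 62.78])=[ - 62.78, 4 ] 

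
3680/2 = 1840=1840.00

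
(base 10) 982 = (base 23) 1JG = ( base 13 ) 5A7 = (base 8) 1726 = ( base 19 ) 2DD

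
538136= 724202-186066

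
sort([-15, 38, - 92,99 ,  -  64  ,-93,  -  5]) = [ - 93 , - 92, - 64,-15, - 5,38, 99] 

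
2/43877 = 2/43877 = 0.00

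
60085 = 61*985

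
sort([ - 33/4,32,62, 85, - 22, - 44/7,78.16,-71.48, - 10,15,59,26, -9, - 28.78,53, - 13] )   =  [  -  71.48, - 28.78, - 22, - 13,  -  10, -9,-33/4 , - 44/7, 15, 26,32, 53,59, 62,78.16,85]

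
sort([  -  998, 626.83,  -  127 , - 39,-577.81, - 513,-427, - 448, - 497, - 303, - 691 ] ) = [ -998, - 691, - 577.81, - 513, -497, - 448,-427, - 303, - 127,  -  39,  626.83] 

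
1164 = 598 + 566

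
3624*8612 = 31209888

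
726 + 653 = 1379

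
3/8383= 3/8383 = 0.00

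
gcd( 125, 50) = 25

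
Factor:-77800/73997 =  - 2^3*5^2*7^(-1)*11^( - 1) * 31^( - 2 ) * 389^1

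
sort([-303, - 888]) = [- 888,-303 ]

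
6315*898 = 5670870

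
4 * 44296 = 177184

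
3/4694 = 3/4694 =0.00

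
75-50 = 25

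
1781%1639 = 142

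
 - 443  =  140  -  583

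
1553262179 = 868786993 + 684475186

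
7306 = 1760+5546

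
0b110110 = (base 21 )2c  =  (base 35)1j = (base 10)54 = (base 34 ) 1K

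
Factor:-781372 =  - 2^2*195343^1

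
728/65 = 56/5 = 11.20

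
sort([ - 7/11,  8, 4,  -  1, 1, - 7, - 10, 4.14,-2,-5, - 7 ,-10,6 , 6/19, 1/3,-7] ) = [ - 10, - 10, - 7, - 7,-7,- 5, - 2, - 1, - 7/11,  6/19 , 1/3 , 1, 4,4.14, 6,8]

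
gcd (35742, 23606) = 74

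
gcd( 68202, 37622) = 2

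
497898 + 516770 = 1014668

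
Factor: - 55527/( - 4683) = 7^( - 1)*83^1  =  83/7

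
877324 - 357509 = 519815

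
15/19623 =5/6541 = 0.00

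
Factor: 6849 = 3^2*761^1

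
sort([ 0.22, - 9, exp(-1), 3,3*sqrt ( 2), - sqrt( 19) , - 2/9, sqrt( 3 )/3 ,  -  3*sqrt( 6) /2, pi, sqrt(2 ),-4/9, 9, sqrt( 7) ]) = [ - 9, - sqrt( 19 ) ,-3 * sqrt( 6)/2,- 4/9, - 2/9, 0.22,exp( - 1), sqrt( 3) /3, sqrt( 2 ), sqrt(7 ),3, pi, 3*sqrt( 2), 9]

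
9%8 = 1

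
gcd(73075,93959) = 1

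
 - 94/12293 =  - 1 +12199/12293 = -0.01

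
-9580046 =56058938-65638984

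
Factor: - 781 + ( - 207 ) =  - 2^2*13^1*19^1 = -  988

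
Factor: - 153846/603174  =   - 63/247= -3^2 * 7^1*13^ ( - 1) * 19^ ( - 1 ) 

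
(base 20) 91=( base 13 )10c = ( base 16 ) b5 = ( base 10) 181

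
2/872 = 1/436 = 0.00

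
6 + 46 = 52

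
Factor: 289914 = 2^1*3^1*211^1*229^1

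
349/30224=349/30224 =0.01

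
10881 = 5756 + 5125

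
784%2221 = 784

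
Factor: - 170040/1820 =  - 2^1* 3^1*7^ ( - 1)*109^1 = - 654/7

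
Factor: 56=2^3 * 7^1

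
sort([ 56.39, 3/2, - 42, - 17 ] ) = [ - 42,-17, 3/2,56.39 ] 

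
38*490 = 18620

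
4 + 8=12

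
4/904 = 1/226 = 0.00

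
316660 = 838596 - 521936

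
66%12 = 6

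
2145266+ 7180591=9325857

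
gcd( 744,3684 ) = 12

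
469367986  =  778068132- 308700146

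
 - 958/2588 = - 479/1294 = - 0.37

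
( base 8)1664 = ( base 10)948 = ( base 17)34D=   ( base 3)1022010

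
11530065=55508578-43978513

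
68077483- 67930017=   147466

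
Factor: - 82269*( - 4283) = 3^3*11^1 * 277^1*4283^1 = 352358127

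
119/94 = 1 + 25/94 = 1.27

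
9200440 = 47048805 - 37848365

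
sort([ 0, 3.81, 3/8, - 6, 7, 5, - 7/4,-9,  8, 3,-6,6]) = [  -  9, - 6 , -6 , - 7/4,0,3/8, 3, 3.81, 5, 6,7,8]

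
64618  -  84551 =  - 19933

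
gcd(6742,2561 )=1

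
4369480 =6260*698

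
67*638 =42746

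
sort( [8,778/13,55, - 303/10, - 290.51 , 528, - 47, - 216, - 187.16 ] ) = [ - 290.51, - 216, - 187.16,-47, - 303/10,  8,55,778/13,528]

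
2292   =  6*382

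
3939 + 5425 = 9364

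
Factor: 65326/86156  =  32663/43078 = 2^(  -  1)*7^(-1) * 17^( - 1 )*89^1*181^ ( - 1)*367^1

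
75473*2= 150946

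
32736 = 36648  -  3912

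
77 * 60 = 4620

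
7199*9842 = 70852558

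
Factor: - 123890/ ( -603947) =2^1* 5^1 * 13^1*953^1 * 603947^ ( - 1) 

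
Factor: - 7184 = - 2^4 * 449^1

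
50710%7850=3610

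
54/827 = 54/827 = 0.07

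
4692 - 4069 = 623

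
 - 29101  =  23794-52895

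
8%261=8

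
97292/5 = 97292/5 = 19458.40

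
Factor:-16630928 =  - 2^4*19^1*227^1*241^1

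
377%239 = 138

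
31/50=31/50 = 0.62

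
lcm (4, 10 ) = 20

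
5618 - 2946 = 2672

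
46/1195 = 46/1195 = 0.04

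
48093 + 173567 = 221660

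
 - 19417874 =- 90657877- - 71240003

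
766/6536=383/3268=0.12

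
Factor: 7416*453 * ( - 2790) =-9372859920=-2^4*3^5*5^1*31^1*103^1*151^1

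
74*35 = 2590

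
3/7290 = 1/2430 = 0.00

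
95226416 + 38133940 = 133360356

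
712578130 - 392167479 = 320410651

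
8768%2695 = 683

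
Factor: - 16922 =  - 2^1*8461^1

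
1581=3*527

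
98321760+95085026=193406786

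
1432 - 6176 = -4744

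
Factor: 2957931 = 3^3*71^1*1543^1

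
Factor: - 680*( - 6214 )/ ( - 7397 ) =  - 2^4*5^1*17^1* 239^1*569^( - 1 ) = - 325040/569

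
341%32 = 21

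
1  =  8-7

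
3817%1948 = 1869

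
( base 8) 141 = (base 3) 10121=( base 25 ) 3M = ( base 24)41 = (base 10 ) 97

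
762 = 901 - 139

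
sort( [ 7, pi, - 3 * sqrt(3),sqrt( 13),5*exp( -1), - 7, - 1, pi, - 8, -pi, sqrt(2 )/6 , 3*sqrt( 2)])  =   [ - 8,  -  7, - 3*sqrt(3), - pi , - 1,sqrt( 2) /6, 5*exp ( - 1) , pi,  pi,sqrt( 13), 3 * sqrt(2), 7]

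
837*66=55242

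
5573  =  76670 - 71097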